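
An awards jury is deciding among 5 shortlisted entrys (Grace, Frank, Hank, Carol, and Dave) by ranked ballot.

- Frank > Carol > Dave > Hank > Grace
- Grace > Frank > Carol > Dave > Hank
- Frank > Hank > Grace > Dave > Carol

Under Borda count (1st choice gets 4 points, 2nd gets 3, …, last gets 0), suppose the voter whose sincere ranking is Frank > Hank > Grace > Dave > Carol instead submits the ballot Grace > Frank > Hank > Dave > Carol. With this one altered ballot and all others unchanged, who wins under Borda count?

Borda totals with the altered ballot: Grace 8, Frank 10, Hank 3, Carol 5, Dave 4.
The winner is unchanged: still Frank.

Frank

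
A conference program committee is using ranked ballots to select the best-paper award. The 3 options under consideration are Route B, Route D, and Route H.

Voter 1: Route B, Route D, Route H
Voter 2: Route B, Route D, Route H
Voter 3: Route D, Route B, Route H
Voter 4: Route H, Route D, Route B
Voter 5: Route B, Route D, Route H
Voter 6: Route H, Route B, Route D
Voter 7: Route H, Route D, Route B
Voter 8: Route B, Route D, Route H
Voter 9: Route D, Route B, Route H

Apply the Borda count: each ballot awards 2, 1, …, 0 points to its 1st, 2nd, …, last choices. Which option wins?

Route B

Borda scores:
  Route B: 2 + 2 + 1 + 0 + 2 + 1 + 0 + 2 + 1 = 11
  Route D: 1 + 1 + 2 + 1 + 1 + 0 + 1 + 1 + 2 = 10
  Route H: 0 + 0 + 0 + 2 + 0 + 2 + 2 + 0 + 0 = 6
Route B has the highest total.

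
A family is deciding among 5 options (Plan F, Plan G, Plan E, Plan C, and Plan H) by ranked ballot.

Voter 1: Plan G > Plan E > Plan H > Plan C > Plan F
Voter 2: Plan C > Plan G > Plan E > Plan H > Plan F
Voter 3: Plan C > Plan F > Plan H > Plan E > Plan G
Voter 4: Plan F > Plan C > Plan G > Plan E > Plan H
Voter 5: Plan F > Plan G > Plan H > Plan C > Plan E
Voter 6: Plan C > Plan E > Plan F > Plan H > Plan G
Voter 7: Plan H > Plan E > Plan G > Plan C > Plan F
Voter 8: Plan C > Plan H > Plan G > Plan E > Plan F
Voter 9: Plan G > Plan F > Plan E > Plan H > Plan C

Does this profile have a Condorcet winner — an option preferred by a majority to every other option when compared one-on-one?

Yes

Head-to-head results (9 voters total):
Plan F vs Plan G: Plan G wins 5–4.
Plan F vs Plan E: Plan E wins 5–4.
Plan F vs Plan C: Plan C wins 6–3.
Plan F vs Plan H: Plan F wins 5–4.
Plan G vs Plan E: Plan G wins 6–3.
Plan G vs Plan C: Plan C wins 5–4.
Plan G vs Plan H: Plan G wins 5–4.
Plan E vs Plan C: Plan C wins 6–3.
Plan E vs Plan H: Plan E wins 5–4.
Plan C vs Plan H: Plan C wins 5–4.
Plan C beats each rival — Plan F (6–3), Plan G (5–4), Plan E (6–3), Plan H (5–4) — so Plan C is the Condorcet winner.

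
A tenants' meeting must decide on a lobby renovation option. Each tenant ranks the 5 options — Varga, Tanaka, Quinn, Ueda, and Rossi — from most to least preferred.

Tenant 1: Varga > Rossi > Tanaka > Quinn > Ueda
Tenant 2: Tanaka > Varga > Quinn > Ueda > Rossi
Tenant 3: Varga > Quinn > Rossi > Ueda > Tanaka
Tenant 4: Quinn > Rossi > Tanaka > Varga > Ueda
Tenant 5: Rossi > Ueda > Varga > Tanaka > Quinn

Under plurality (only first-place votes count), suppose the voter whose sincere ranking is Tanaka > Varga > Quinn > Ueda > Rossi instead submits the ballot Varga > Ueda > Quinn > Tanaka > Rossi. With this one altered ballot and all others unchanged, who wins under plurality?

First-place totals with the altered ballot: Varga 3, Tanaka 0, Quinn 1, Ueda 0, Rossi 1.
The winner is unchanged: still Varga.

Varga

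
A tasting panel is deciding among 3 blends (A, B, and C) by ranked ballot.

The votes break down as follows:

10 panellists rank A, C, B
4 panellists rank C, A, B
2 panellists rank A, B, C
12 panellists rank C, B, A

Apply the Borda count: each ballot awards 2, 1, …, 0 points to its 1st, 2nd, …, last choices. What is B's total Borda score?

Borda scores:
  A: 10·2 + 4·1 + 2·2 + 12·0 = 28
  B: 10·0 + 4·0 + 2·1 + 12·1 = 14
  C: 10·1 + 4·2 + 2·0 + 12·2 = 42

14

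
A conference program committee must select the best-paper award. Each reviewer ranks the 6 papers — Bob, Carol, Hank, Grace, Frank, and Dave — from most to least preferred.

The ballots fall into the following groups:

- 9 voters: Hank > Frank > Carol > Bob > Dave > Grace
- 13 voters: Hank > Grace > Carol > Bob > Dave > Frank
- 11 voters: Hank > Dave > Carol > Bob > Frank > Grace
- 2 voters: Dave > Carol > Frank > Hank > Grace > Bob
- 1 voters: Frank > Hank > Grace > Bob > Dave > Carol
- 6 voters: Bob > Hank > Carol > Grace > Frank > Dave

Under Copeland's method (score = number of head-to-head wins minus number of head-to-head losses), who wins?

Pairwise results:
  Bob vs Carol: Carol wins 35–7.
  Bob vs Hank: Hank wins 36–6.
  Bob vs Grace: Bob wins 26–16.
  Bob vs Frank: Bob wins 30–12.
  Bob vs Dave: Bob wins 29–13.
  Carol vs Hank: Hank wins 40–2.
  Carol vs Grace: Carol wins 28–14.
  Carol vs Frank: Carol wins 32–10.
  Carol vs Dave: Carol wins 28–14.
  Hank vs Grace: Hank wins 42–0.
  Hank vs Frank: Hank wins 39–3.
  Hank vs Dave: Hank wins 40–2.
  Grace vs Frank: Frank wins 23–19.
  Grace vs Dave: Dave wins 22–20.
  Frank vs Dave: Dave wins 26–16.
Copeland scores (wins − losses):
  Bob: 3 − 2 = 1
  Carol: 4 − 1 = 3
  Hank: 5 − 0 = 5
  Grace: 0 − 5 = -5
  Frank: 1 − 4 = -3
  Dave: 2 − 3 = -1
Hank has the best Copeland score.

Hank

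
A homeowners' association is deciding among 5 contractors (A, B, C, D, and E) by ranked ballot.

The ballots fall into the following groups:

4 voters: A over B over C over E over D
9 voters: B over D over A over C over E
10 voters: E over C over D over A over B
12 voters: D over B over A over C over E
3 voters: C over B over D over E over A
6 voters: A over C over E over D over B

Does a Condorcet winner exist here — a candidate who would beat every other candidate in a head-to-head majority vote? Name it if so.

Head-to-head results (44 voters total):
A vs B: B wins 24–20.
A vs C: A wins 31–13.
A vs D: D wins 34–10.
A vs E: A wins 31–13.
B vs C: B wins 25–19.
B vs D: D wins 28–16.
B vs E: B wins 28–16.
C vs D: C wins 23–21.
C vs E: C wins 34–10.
D vs E: D wins 24–20.
No candidate beats all others: A beats C beats D beats A, a majority cycle.

None — there is no Condorcet winner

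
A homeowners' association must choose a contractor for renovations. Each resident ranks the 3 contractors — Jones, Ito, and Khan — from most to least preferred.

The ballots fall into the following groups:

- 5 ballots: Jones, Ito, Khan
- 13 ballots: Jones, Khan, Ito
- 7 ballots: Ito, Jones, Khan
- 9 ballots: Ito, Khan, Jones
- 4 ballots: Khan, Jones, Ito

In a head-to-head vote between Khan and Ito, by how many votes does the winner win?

4

Ballots ranking Khan above Ito: 13+4 = 17.
Ballots ranking Ito above Khan: 5+7+9 = 21.
Ito wins 21–17, a margin of 4.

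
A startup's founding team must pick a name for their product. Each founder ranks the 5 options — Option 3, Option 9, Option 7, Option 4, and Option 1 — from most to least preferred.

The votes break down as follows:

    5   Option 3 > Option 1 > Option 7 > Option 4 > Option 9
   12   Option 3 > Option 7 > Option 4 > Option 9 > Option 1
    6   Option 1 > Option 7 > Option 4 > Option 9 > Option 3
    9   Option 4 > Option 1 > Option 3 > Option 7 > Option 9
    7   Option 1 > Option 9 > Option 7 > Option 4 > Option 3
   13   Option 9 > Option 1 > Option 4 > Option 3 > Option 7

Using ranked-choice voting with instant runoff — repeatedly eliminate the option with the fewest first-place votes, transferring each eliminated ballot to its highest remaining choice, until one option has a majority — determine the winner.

Round 1: Option 3 17, Option 9 13, Option 1 13, Option 4 9, Option 7 0. Option 7 has the fewest and is eliminated.
Round 2: Option 3 17, Option 9 13, Option 1 13, Option 4 9. Option 4 has the fewest and is eliminated.
Round 3: Option 1 22, Option 3 17, Option 9 13. Option 9 has the fewest and is eliminated.
Round 4: Option 1 35, Option 3 17. Option 1 has a majority.

Option 1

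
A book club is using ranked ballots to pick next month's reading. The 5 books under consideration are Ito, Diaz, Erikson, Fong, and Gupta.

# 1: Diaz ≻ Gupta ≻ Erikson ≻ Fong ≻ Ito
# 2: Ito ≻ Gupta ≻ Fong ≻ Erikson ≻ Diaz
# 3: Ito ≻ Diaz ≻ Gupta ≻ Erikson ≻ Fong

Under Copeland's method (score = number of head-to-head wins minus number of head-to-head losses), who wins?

Ito

Pairwise results:
  Ito vs Diaz: Ito wins 2–1.
  Ito vs Erikson: Ito wins 2–1.
  Ito vs Fong: Ito wins 2–1.
  Ito vs Gupta: Ito wins 2–1.
  Diaz vs Erikson: Diaz wins 2–1.
  Diaz vs Fong: Diaz wins 2–1.
  Diaz vs Gupta: Diaz wins 2–1.
  Erikson vs Fong: Erikson wins 2–1.
  Erikson vs Gupta: Gupta wins 3–0.
  Fong vs Gupta: Gupta wins 3–0.
Copeland scores (wins − losses):
  Ito: 4 − 0 = 4
  Diaz: 3 − 1 = 2
  Erikson: 1 − 3 = -2
  Fong: 0 − 4 = -4
  Gupta: 2 − 2 = 0
Ito has the best Copeland score.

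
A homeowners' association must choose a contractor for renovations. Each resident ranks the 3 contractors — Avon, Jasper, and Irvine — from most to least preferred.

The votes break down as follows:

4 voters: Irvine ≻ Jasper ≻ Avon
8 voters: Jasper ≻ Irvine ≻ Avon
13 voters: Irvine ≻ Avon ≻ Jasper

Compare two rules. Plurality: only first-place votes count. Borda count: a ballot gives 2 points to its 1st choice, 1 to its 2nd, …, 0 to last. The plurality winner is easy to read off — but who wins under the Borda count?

Irvine

Plurality first-place counts: Avon 0, Jasper 8, Irvine 17 → Irvine.
Borda totals: Avon 13, Jasper 20, Irvine 42 → Irvine.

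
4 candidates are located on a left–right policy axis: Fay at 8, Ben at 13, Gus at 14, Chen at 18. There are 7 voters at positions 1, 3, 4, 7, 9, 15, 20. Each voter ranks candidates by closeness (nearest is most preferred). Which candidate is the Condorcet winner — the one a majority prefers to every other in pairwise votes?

Fay

With single-peaked preferences on a line, the Condorcet winner is the candidate closest to the median voter.
The median voter (position 7) is closest to Fay at 8.
Check: Fay vs Gus — voters closer to Fay: 5 of 7.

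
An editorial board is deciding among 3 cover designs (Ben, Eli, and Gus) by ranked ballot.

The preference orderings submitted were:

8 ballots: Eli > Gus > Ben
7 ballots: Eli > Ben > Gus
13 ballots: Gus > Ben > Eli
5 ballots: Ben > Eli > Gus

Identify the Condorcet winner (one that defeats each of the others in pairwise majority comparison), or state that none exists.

No Condorcet winner

Head-to-head results (33 voters total):
Ben vs Eli: Ben wins 18–15.
Ben vs Gus: Gus wins 21–12.
Eli vs Gus: Eli wins 20–13.
No candidate beats all others: Ben beats Eli beats Gus beats Ben, a majority cycle.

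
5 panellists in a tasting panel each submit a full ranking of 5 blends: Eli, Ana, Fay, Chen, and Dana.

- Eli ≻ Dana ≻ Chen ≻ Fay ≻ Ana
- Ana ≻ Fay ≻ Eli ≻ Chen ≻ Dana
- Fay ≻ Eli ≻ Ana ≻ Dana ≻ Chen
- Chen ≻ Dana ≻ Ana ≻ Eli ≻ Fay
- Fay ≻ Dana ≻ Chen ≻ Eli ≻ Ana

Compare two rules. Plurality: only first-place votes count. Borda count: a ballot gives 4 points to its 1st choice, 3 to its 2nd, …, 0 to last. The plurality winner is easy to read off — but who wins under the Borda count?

Plurality first-place counts: Eli 1, Ana 1, Fay 2, Chen 1, Dana 0 → Fay.
Borda totals: Eli 11, Ana 8, Fay 12, Chen 9, Dana 10 → Fay.

Fay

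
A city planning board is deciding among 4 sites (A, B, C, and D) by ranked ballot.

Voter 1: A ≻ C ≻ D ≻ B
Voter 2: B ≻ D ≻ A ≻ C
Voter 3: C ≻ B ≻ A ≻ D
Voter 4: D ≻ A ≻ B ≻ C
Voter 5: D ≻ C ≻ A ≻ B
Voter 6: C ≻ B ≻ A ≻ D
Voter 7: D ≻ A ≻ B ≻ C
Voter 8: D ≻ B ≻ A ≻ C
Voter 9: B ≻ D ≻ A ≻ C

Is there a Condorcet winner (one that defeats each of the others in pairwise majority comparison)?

Yes

Head-to-head results (9 voters total):
A vs B: B wins 5–4.
A vs C: A wins 6–3.
A vs D: D wins 6–3.
B vs C: B wins 5–4.
B vs D: D wins 5–4.
C vs D: D wins 6–3.
D beats each rival — A (6–3), B (5–4), C (6–3) — so D is the Condorcet winner.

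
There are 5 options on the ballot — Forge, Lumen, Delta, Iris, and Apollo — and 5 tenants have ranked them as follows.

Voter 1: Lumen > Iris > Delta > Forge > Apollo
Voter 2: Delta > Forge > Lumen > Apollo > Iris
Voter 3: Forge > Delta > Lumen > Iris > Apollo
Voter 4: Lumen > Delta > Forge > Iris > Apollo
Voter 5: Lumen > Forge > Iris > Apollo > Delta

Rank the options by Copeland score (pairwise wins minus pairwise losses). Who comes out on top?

Pairwise results:
  Forge vs Lumen: Lumen wins 3–2.
  Forge vs Delta: Delta wins 3–2.
  Forge vs Iris: Forge wins 4–1.
  Forge vs Apollo: Forge wins 5–0.
  Lumen vs Delta: Lumen wins 3–2.
  Lumen vs Iris: Lumen wins 5–0.
  Lumen vs Apollo: Lumen wins 5–0.
  Delta vs Iris: Delta wins 3–2.
  Delta vs Apollo: Delta wins 4–1.
  Iris vs Apollo: Iris wins 4–1.
Copeland scores (wins − losses):
  Forge: 2 − 2 = 0
  Lumen: 4 − 0 = 4
  Delta: 3 − 1 = 2
  Iris: 1 − 3 = -2
  Apollo: 0 − 4 = -4
Lumen has the best Copeland score.

Lumen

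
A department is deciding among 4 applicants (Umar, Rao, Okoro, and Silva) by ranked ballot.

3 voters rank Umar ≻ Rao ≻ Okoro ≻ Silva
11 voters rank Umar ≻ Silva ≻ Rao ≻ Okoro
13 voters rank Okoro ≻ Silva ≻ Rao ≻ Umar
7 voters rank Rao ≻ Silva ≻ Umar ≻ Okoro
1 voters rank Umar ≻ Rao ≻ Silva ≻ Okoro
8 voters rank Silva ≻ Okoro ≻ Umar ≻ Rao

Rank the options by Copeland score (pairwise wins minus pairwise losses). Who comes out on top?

Pairwise results:
  Umar vs Rao: Umar wins 23–20.
  Umar vs Okoro: Umar wins 22–21.
  Umar vs Silva: Silva wins 28–15.
  Rao vs Okoro: Rao wins 22–21.
  Rao vs Silva: Silva wins 32–11.
  Okoro vs Silva: Silva wins 27–16.
Copeland scores (wins − losses):
  Umar: 2 − 1 = 1
  Rao: 1 − 2 = -1
  Okoro: 0 − 3 = -3
  Silva: 3 − 0 = 3
Silva has the best Copeland score.

Silva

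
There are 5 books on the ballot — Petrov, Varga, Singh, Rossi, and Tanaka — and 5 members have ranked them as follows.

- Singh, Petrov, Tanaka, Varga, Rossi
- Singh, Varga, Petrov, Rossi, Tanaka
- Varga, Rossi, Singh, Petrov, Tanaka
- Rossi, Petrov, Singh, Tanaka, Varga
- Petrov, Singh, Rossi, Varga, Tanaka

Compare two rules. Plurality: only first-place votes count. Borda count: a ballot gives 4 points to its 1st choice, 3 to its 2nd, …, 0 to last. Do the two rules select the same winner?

Plurality first-place counts: Petrov 1, Varga 1, Singh 2, Rossi 1, Tanaka 0 → Singh.
Borda totals: Petrov 13, Varga 9, Singh 15, Rossi 10, Tanaka 3 → Singh.
The two rules agree on Singh.

Yes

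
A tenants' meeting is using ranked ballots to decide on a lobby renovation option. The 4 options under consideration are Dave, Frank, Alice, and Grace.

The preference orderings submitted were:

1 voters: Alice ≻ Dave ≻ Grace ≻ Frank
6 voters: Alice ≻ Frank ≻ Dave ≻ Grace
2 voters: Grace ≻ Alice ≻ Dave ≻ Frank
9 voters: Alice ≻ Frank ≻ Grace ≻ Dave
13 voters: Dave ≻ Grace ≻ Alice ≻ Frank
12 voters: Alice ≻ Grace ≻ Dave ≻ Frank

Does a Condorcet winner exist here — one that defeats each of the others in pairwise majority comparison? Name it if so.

Head-to-head results (43 voters total):
Dave vs Frank: Dave wins 28–15.
Dave vs Alice: Alice wins 30–13.
Dave vs Grace: Grace wins 23–20.
Frank vs Alice: Alice wins 43–0.
Frank vs Grace: Grace wins 28–15.
Alice vs Grace: Alice wins 28–15.
Alice beats each rival — Dave (30–13), Frank (43–0), Grace (28–15) — so Alice is the Condorcet winner.

Alice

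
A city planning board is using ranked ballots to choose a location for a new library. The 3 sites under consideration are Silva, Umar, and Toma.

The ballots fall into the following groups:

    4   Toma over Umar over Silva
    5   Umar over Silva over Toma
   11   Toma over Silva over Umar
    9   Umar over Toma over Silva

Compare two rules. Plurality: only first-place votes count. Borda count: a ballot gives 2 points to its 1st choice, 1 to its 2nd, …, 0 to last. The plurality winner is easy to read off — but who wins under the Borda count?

Plurality first-place counts: Silva 0, Umar 14, Toma 15 → Toma.
Borda totals: Silva 16, Umar 32, Toma 39 → Toma.

Toma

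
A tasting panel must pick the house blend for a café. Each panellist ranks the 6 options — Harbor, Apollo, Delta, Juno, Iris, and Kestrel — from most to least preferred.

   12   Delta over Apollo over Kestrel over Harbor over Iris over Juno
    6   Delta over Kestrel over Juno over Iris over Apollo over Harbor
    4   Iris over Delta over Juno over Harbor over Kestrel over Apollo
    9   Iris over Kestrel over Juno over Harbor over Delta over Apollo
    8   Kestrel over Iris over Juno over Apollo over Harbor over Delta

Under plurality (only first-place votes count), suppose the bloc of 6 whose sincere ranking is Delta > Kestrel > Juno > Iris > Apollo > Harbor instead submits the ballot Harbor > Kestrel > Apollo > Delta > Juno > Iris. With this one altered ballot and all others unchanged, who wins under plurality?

First-place totals with the altered ballot: Harbor 6, Apollo 0, Delta 12, Juno 0, Iris 13, Kestrel 8.
The switch changes the winner from Delta to Iris.

Iris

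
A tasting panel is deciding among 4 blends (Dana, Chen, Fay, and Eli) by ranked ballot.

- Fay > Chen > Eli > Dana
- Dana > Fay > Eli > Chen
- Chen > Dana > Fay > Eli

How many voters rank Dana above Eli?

2

Ballots ranking Dana above Eli: 2.
Ballots ranking Eli above Dana: 1.
So 2 of 3 voters prefer Dana to Eli.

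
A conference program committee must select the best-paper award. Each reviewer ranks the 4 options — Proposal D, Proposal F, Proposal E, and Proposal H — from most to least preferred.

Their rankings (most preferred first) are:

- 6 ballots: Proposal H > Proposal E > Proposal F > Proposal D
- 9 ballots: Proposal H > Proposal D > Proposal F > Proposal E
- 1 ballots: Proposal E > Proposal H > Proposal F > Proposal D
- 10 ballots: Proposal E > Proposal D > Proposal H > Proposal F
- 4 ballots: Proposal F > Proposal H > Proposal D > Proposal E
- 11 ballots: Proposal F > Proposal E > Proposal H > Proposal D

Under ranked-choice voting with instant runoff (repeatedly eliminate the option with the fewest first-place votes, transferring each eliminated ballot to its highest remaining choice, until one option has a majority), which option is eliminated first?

Round 1: Proposal F 15, Proposal H 15, Proposal E 11, Proposal D 0. Proposal D has the fewest and is eliminated.
Round 2: Proposal F 15, Proposal H 15, Proposal E 11. Proposal E has the fewest and is eliminated.
Round 3: Proposal H 26, Proposal F 15. Proposal H has a majority.

Proposal D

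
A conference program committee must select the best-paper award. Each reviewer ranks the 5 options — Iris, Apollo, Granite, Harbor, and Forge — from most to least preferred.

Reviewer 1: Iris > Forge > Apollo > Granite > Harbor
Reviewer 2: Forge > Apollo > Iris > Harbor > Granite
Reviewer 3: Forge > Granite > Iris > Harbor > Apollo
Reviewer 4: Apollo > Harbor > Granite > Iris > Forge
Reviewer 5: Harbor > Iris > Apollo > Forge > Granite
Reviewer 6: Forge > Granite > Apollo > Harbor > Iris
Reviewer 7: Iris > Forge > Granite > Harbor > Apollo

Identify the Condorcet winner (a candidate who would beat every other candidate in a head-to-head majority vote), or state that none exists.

Head-to-head results (7 voters total):
Iris vs Apollo: Iris wins 4–3.
Iris vs Granite: Iris wins 4–3.
Iris vs Harbor: Iris wins 4–3.
Iris vs Forge: Iris wins 4–3.
Apollo vs Granite: Apollo wins 4–3.
Apollo vs Harbor: Apollo wins 4–3.
Apollo vs Forge: Forge wins 5–2.
Granite vs Harbor: Granite wins 4–3.
Granite vs Forge: Forge wins 6–1.
Harbor vs Forge: Forge wins 5–2.
Iris beats each rival — Apollo (4–3), Granite (4–3), Harbor (4–3), Forge (4–3) — so Iris is the Condorcet winner.

Iris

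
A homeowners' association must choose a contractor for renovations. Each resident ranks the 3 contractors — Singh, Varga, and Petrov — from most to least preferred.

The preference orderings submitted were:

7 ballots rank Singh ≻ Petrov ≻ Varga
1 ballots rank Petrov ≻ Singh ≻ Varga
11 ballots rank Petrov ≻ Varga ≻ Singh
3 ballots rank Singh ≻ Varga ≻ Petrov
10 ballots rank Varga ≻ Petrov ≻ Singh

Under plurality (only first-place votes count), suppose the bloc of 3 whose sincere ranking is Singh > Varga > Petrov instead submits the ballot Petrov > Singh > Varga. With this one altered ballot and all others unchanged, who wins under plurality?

First-place totals with the altered ballot: Singh 7, Varga 10, Petrov 15.
The winner is unchanged: still Petrov.

Petrov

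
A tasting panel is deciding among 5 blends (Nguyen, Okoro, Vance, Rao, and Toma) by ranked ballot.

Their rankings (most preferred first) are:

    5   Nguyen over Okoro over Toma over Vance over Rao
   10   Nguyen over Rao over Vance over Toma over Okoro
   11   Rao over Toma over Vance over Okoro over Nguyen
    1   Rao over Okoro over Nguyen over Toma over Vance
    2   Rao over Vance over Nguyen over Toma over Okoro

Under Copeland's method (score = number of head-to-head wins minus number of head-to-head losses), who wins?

Pairwise results:
  Nguyen vs Okoro: Nguyen wins 17–12.
  Nguyen vs Vance: Nguyen wins 16–13.
  Nguyen vs Rao: Nguyen wins 15–14.
  Nguyen vs Toma: Nguyen wins 18–11.
  Okoro vs Vance: Vance wins 23–6.
  Okoro vs Rao: Rao wins 24–5.
  Okoro vs Toma: Toma wins 23–6.
  Vance vs Rao: Rao wins 24–5.
  Vance vs Toma: Toma wins 17–12.
  Rao vs Toma: Rao wins 24–5.
Copeland scores (wins − losses):
  Nguyen: 4 − 0 = 4
  Okoro: 0 − 4 = -4
  Vance: 1 − 3 = -2
  Rao: 3 − 1 = 2
  Toma: 2 − 2 = 0
Nguyen has the best Copeland score.

Nguyen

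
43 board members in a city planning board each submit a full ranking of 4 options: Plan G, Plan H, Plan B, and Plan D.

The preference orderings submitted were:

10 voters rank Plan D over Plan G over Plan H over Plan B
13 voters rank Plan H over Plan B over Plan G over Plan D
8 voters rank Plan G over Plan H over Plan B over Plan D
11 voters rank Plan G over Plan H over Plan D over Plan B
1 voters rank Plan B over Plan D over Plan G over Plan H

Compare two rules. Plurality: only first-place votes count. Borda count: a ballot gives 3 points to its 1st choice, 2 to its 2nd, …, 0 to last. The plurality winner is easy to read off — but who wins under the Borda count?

Plan G

Plurality first-place counts: Plan G 19, Plan H 13, Plan B 1, Plan D 10 → Plan G.
Borda totals: Plan G 91, Plan H 87, Plan B 37, Plan D 43 → Plan G.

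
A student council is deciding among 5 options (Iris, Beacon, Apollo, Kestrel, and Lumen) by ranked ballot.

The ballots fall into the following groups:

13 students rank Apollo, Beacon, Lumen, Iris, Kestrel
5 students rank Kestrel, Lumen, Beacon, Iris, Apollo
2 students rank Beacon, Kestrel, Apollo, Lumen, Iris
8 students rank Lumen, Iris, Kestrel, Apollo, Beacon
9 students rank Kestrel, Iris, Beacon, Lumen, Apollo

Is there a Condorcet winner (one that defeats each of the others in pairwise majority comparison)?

Head-to-head results (37 voters total):
Iris vs Beacon: Beacon wins 20–17.
Iris vs Apollo: Iris wins 22–15.
Iris vs Kestrel: Iris wins 21–16.
Iris vs Lumen: Lumen wins 28–9.
Beacon vs Apollo: Apollo wins 21–16.
Beacon vs Kestrel: Kestrel wins 22–15.
Beacon vs Lumen: Beacon wins 24–13.
Apollo vs Kestrel: Kestrel wins 24–13.
Apollo vs Lumen: Lumen wins 22–15.
Kestrel vs Lumen: Lumen wins 21–16.
No candidate beats all others: Iris beats Apollo beats Beacon beats Iris, a majority cycle.

No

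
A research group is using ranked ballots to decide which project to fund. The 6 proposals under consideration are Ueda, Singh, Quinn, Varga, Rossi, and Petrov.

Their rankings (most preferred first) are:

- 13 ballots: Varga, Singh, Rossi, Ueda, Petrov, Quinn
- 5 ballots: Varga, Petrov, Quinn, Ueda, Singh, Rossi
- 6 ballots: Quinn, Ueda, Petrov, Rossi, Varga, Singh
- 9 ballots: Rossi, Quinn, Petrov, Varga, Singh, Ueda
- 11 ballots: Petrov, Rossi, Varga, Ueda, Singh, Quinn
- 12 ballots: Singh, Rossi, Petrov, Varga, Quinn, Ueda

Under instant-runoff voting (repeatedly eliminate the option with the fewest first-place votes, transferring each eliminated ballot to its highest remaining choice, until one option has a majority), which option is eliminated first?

Ueda

Round 1: Varga 18, Singh 12, Petrov 11, Rossi 9, Quinn 6, Ueda 0. Ueda has the fewest and is eliminated.
Round 2: Varga 18, Singh 12, Petrov 11, Rossi 9, Quinn 6. Quinn has the fewest and is eliminated.
Round 3: Varga 18, Petrov 17, Singh 12, Rossi 9. Rossi has the fewest and is eliminated.
Round 4: Petrov 26, Varga 18, Singh 12. Singh has the fewest and is eliminated.
Round 5: Petrov 38, Varga 18. Petrov has a majority.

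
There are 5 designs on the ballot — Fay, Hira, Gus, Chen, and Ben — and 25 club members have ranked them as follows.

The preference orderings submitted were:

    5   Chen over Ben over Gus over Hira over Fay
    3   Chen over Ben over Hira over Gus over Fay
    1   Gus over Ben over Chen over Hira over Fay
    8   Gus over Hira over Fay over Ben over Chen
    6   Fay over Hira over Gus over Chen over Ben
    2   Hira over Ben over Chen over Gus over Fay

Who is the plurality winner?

First-place vote totals:
  Fay: 6
  Hira: 2
  Gus: 9
  Chen: 8
  Ben: 0
Gus has the most first-place votes.

Gus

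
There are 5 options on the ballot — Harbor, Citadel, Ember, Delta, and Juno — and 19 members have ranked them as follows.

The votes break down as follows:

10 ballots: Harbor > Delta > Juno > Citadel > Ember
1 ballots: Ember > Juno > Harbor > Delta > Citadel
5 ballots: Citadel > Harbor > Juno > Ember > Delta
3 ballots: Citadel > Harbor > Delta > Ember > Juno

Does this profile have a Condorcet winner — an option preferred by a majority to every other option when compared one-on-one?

Head-to-head results (19 voters total):
Harbor vs Citadel: Harbor wins 11–8.
Harbor vs Ember: Harbor wins 18–1.
Harbor vs Delta: Harbor wins 19–0.
Harbor vs Juno: Harbor wins 18–1.
Citadel vs Ember: Citadel wins 18–1.
Citadel vs Delta: Delta wins 11–8.
Citadel vs Juno: Juno wins 11–8.
Ember vs Delta: Delta wins 13–6.
Ember vs Juno: Juno wins 15–4.
Delta vs Juno: Delta wins 13–6.
Harbor beats each rival — Citadel (11–8), Ember (18–1), Delta (19–0), Juno (18–1) — so Harbor is the Condorcet winner.

Yes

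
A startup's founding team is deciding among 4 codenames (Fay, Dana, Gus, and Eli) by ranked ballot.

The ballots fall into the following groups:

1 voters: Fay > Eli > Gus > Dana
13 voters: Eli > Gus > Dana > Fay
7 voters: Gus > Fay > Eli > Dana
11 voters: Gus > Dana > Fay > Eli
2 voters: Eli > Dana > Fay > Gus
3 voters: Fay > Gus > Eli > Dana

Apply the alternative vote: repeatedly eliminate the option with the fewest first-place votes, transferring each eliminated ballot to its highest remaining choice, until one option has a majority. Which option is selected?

Round 1: Gus 18, Eli 15, Fay 4, Dana 0. Dana has the fewest and is eliminated.
Round 2: Gus 18, Eli 15, Fay 4. Fay has the fewest and is eliminated.
Round 3: Gus 21, Eli 16. Gus has a majority.

Gus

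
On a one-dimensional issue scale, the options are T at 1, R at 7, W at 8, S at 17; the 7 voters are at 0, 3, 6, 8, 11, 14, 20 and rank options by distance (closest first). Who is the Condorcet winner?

With single-peaked preferences on a line, the Condorcet winner is the candidate closest to the median voter.
The median voter (position 8) is closest to W at 8.
Check: W vs R — voters closer to W: 4 of 7.

W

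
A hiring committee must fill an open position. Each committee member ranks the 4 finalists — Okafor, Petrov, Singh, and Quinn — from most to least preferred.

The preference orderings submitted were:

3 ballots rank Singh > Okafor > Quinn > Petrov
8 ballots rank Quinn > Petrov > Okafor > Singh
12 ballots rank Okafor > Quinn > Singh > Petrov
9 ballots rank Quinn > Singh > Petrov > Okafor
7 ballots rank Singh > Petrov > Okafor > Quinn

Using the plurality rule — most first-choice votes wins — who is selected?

Quinn

First-place vote totals:
  Okafor: 12
  Petrov: 0
  Singh: 10
  Quinn: 17
Quinn has the most first-place votes.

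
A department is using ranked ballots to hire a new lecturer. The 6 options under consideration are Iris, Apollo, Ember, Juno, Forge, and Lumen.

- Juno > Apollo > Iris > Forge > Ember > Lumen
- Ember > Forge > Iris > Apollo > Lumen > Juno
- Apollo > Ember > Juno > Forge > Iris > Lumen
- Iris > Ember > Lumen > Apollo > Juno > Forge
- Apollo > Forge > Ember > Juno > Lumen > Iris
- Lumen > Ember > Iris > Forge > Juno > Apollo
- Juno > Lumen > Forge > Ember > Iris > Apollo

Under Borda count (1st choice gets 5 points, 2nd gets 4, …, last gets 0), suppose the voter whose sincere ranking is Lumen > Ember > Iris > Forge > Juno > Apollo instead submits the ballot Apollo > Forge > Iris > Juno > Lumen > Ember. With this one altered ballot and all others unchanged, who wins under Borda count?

Borda totals with the altered ballot: Iris 16, Apollo 23, Ember 19, Juno 18, Forge 19, Lumen 10.
The switch changes the winner from Ember to Apollo.

Apollo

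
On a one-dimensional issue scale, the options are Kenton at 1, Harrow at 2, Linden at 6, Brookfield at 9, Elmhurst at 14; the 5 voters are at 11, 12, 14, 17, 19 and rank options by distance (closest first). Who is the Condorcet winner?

With single-peaked preferences on a line, the Condorcet winner is the candidate closest to the median voter.
The median voter (position 14) is closest to Elmhurst at 14.
Check: Elmhurst vs Brookfield — voters closer to Elmhurst: 4 of 5.

Elmhurst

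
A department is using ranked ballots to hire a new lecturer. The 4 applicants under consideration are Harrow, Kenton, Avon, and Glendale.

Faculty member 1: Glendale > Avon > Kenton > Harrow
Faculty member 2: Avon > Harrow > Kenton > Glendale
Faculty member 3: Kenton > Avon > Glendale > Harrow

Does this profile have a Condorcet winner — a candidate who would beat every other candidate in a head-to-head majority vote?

Yes

Head-to-head results (3 voters total):
Harrow vs Kenton: Kenton wins 2–1.
Harrow vs Avon: Avon wins 3–0.
Harrow vs Glendale: Glendale wins 2–1.
Kenton vs Avon: Avon wins 2–1.
Kenton vs Glendale: Kenton wins 2–1.
Avon vs Glendale: Avon wins 2–1.
Avon beats each rival — Harrow (3–0), Kenton (2–1), Glendale (2–1) — so Avon is the Condorcet winner.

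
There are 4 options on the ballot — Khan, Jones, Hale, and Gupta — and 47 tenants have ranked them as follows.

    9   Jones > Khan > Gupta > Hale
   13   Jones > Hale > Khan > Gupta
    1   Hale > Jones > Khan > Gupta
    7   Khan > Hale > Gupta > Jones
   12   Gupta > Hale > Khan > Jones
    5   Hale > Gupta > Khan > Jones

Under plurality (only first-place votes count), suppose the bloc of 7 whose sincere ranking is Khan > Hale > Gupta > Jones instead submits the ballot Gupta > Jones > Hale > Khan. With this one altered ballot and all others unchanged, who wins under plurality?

Jones

First-place totals with the altered ballot: Khan 0, Jones 22, Hale 6, Gupta 19.
The winner is unchanged: still Jones.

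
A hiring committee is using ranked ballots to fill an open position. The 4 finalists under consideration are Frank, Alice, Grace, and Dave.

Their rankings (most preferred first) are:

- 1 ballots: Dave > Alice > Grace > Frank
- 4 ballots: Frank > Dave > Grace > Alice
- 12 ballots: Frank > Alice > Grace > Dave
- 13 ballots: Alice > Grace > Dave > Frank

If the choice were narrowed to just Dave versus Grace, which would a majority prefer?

Grace

Ballots ranking Dave above Grace: 1+4 = 5.
Ballots ranking Grace above Dave: 12+13 = 25.
Grace wins the head-to-head, 25–5.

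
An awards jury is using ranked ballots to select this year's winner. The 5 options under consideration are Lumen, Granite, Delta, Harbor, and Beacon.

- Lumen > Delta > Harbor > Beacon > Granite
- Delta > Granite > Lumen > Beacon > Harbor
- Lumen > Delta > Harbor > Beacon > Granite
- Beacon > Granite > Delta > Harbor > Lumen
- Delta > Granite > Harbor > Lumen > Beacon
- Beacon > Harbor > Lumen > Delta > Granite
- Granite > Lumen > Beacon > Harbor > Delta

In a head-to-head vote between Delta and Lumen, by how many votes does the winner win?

1

Ballots ranking Delta above Lumen: 3.
Ballots ranking Lumen above Delta: 4.
Lumen wins 4–3, a margin of 1.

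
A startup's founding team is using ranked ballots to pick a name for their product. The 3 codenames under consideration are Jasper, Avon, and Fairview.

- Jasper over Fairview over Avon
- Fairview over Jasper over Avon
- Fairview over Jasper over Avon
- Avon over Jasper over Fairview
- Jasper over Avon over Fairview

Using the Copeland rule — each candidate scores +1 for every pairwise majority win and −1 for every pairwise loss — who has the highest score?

Jasper

Pairwise results:
  Jasper vs Avon: Jasper wins 4–1.
  Jasper vs Fairview: Jasper wins 3–2.
  Avon vs Fairview: Fairview wins 3–2.
Copeland scores (wins − losses):
  Jasper: 2 − 0 = 2
  Avon: 0 − 2 = -2
  Fairview: 1 − 1 = 0
Jasper has the best Copeland score.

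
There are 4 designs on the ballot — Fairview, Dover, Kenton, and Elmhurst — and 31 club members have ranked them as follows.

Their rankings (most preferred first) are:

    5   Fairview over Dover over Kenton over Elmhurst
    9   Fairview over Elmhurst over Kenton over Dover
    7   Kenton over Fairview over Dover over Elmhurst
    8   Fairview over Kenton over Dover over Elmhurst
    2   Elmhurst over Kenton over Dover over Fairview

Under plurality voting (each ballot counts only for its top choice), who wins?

Fairview

First-place vote totals:
  Fairview: 22
  Dover: 0
  Kenton: 7
  Elmhurst: 2
Fairview has the most first-place votes.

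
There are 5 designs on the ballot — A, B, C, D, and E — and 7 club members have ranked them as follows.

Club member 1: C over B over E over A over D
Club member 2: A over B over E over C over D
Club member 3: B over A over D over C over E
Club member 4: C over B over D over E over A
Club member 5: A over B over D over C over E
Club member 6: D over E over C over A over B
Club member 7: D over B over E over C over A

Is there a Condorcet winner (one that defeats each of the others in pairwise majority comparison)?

Yes

Head-to-head results (7 voters total):
A vs B: B wins 4–3.
A vs C: C wins 4–3.
A vs D: A wins 4–3.
A vs E: E wins 4–3.
B vs C: B wins 4–3.
B vs D: B wins 5–2.
B vs E: B wins 6–1.
C vs D: D wins 4–3.
C vs E: C wins 4–3.
D vs E: D wins 5–2.
B beats each rival — A (4–3), C (4–3), D (5–2), E (6–1) — so B is the Condorcet winner.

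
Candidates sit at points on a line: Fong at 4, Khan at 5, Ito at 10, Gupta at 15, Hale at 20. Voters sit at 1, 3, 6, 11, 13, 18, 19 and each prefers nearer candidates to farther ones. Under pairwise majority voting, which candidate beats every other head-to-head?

Ito

With single-peaked preferences on a line, the Condorcet winner is the candidate closest to the median voter.
The median voter (position 11) is closest to Ito at 10.
Check: Ito vs Fong — voters closer to Ito: 4 of 7.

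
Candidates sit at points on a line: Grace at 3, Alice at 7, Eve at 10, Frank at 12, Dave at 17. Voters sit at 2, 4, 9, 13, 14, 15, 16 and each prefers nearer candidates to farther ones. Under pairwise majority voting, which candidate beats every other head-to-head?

Frank

With single-peaked preferences on a line, the Condorcet winner is the candidate closest to the median voter.
The median voter (position 13) is closest to Frank at 12.
Check: Frank vs Eve — voters closer to Frank: 4 of 7.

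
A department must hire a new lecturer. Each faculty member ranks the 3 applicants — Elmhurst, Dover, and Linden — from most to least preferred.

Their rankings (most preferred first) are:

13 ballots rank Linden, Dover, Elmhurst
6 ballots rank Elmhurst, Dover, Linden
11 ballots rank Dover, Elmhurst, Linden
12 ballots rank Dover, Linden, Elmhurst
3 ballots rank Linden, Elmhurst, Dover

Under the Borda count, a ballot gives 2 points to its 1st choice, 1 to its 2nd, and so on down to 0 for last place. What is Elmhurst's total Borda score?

Borda scores:
  Elmhurst: 13·0 + 6·2 + 11·1 + 12·0 + 3·1 = 26
  Dover: 13·1 + 6·1 + 11·2 + 12·2 + 3·0 = 65
  Linden: 13·2 + 6·0 + 11·0 + 12·1 + 3·2 = 44

26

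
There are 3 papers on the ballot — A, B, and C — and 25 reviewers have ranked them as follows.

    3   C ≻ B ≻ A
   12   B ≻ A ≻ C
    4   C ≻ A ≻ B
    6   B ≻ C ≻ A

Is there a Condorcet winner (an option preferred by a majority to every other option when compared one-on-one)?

Head-to-head results (25 voters total):
A vs B: B wins 21–4.
A vs C: C wins 13–12.
B vs C: B wins 18–7.
B beats each rival — A (21–4), C (18–7) — so B is the Condorcet winner.

Yes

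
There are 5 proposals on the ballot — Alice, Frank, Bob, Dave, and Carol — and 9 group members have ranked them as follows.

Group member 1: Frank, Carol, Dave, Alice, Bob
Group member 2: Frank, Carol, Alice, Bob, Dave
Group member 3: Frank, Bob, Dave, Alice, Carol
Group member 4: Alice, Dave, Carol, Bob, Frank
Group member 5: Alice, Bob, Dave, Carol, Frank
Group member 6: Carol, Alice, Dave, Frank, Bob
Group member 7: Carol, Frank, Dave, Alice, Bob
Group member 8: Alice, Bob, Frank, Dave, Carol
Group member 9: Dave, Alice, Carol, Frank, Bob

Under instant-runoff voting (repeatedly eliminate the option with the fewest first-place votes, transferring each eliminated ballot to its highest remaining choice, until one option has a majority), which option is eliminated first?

Bob

Round 1: Alice 3, Frank 3, Carol 2, Dave 1, Bob 0. Bob has the fewest and is eliminated.
Round 2: Alice 3, Frank 3, Carol 2, Dave 1. Dave has the fewest and is eliminated.
Round 3: Alice 4, Frank 3, Carol 2. Carol has the fewest and is eliminated.
Round 4: Alice 5, Frank 4. Alice has a majority.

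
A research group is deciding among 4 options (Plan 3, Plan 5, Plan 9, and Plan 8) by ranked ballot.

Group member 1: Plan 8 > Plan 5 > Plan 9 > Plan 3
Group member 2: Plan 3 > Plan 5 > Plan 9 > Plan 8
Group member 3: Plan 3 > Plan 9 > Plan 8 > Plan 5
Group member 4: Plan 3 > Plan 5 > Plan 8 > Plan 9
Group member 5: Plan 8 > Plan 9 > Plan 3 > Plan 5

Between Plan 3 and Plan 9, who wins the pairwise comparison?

Ballots ranking Plan 3 above Plan 9: 3.
Ballots ranking Plan 9 above Plan 3: 2.
Plan 3 wins the head-to-head, 3–2.

Plan 3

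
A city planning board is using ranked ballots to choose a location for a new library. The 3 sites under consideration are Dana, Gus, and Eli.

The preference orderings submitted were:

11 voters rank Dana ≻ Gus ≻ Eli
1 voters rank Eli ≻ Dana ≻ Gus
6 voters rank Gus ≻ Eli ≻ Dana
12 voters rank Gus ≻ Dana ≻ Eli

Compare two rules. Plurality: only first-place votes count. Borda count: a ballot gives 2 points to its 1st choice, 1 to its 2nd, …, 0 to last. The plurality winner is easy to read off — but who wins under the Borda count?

Gus

Plurality first-place counts: Dana 11, Gus 18, Eli 1 → Gus.
Borda totals: Dana 35, Gus 47, Eli 8 → Gus.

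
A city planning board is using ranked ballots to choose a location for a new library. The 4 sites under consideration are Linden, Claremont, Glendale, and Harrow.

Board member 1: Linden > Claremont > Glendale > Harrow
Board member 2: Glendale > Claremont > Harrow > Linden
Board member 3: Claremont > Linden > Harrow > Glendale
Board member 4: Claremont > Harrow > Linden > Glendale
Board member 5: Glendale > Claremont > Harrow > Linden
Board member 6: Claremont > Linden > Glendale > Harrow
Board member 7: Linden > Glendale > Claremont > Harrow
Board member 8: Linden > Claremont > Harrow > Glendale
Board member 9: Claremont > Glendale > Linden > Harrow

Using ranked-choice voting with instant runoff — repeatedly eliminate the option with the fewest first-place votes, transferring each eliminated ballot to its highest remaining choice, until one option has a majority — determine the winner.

Claremont

Round 1: Claremont 4, Linden 3, Glendale 2, Harrow 0. Harrow has the fewest and is eliminated.
Round 2: Claremont 4, Linden 3, Glendale 2. Glendale has the fewest and is eliminated.
Round 3: Claremont 6, Linden 3. Claremont has a majority.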